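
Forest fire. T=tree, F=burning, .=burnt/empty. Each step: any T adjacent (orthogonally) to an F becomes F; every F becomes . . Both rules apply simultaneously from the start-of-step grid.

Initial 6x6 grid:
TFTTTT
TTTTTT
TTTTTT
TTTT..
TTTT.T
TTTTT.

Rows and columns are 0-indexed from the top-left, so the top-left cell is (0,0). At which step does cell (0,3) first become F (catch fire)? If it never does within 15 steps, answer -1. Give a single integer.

Step 1: cell (0,3)='T' (+3 fires, +1 burnt)
Step 2: cell (0,3)='F' (+4 fires, +3 burnt)
  -> target ignites at step 2
Step 3: cell (0,3)='.' (+5 fires, +4 burnt)
Step 4: cell (0,3)='.' (+6 fires, +5 burnt)
Step 5: cell (0,3)='.' (+6 fires, +6 burnt)
Step 6: cell (0,3)='.' (+4 fires, +6 burnt)
Step 7: cell (0,3)='.' (+1 fires, +4 burnt)
Step 8: cell (0,3)='.' (+1 fires, +1 burnt)
Step 9: cell (0,3)='.' (+0 fires, +1 burnt)
  fire out at step 9

2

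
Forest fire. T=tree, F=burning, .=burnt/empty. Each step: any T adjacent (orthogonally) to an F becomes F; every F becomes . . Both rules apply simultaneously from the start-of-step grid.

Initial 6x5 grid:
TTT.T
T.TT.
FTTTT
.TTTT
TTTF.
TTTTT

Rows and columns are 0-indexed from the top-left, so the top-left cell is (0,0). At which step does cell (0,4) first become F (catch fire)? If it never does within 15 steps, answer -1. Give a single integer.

Step 1: cell (0,4)='T' (+5 fires, +2 burnt)
Step 2: cell (0,4)='T' (+9 fires, +5 burnt)
Step 3: cell (0,4)='T' (+6 fires, +9 burnt)
Step 4: cell (0,4)='T' (+2 fires, +6 burnt)
Step 5: cell (0,4)='T' (+0 fires, +2 burnt)
  fire out at step 5
Target never catches fire within 15 steps

-1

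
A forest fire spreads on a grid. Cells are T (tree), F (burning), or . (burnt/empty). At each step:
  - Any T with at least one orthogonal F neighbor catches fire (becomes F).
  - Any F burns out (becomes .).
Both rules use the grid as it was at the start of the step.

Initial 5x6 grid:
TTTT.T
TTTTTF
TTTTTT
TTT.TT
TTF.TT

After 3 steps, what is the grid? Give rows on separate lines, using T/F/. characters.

Step 1: 5 trees catch fire, 2 burn out
  TTTT.F
  TTTTF.
  TTTTTF
  TTF.TT
  TF..TT
Step 2: 6 trees catch fire, 5 burn out
  TTTT..
  TTTF..
  TTFTF.
  TF..TF
  F...TT
Step 3: 7 trees catch fire, 6 burn out
  TTTF..
  TTF...
  TF.F..
  F...F.
  ....TF

TTTF..
TTF...
TF.F..
F...F.
....TF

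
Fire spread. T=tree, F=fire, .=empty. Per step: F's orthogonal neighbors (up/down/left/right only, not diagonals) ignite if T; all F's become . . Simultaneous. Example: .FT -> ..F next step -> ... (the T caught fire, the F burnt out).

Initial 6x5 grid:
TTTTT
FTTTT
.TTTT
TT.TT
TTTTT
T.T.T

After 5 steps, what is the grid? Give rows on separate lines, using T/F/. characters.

Step 1: 2 trees catch fire, 1 burn out
  FTTTT
  .FTTT
  .TTTT
  TT.TT
  TTTTT
  T.T.T
Step 2: 3 trees catch fire, 2 burn out
  .FTTT
  ..FTT
  .FTTT
  TT.TT
  TTTTT
  T.T.T
Step 3: 4 trees catch fire, 3 burn out
  ..FTT
  ...FT
  ..FTT
  TF.TT
  TTTTT
  T.T.T
Step 4: 5 trees catch fire, 4 burn out
  ...FT
  ....F
  ...FT
  F..TT
  TFTTT
  T.T.T
Step 5: 5 trees catch fire, 5 burn out
  ....F
  .....
  ....F
  ...FT
  F.FTT
  T.T.T

....F
.....
....F
...FT
F.FTT
T.T.T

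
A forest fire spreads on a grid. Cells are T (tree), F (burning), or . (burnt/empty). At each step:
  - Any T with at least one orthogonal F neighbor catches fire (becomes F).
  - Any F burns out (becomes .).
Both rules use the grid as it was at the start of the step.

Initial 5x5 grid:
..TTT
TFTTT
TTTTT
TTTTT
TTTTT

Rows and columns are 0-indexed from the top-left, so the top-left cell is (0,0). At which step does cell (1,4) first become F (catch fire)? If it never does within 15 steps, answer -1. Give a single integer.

Step 1: cell (1,4)='T' (+3 fires, +1 burnt)
Step 2: cell (1,4)='T' (+5 fires, +3 burnt)
Step 3: cell (1,4)='F' (+6 fires, +5 burnt)
  -> target ignites at step 3
Step 4: cell (1,4)='.' (+5 fires, +6 burnt)
Step 5: cell (1,4)='.' (+2 fires, +5 burnt)
Step 6: cell (1,4)='.' (+1 fires, +2 burnt)
Step 7: cell (1,4)='.' (+0 fires, +1 burnt)
  fire out at step 7

3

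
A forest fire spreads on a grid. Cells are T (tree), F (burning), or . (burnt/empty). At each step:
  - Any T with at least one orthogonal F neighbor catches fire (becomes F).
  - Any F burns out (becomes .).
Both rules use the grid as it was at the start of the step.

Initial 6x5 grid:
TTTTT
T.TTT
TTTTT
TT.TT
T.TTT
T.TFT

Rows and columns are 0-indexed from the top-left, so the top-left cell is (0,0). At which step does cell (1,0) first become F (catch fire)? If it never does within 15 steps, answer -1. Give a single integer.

Step 1: cell (1,0)='T' (+3 fires, +1 burnt)
Step 2: cell (1,0)='T' (+3 fires, +3 burnt)
Step 3: cell (1,0)='T' (+2 fires, +3 burnt)
Step 4: cell (1,0)='T' (+3 fires, +2 burnt)
Step 5: cell (1,0)='T' (+4 fires, +3 burnt)
Step 6: cell (1,0)='T' (+4 fires, +4 burnt)
Step 7: cell (1,0)='F' (+3 fires, +4 burnt)
  -> target ignites at step 7
Step 8: cell (1,0)='.' (+2 fires, +3 burnt)
Step 9: cell (1,0)='.' (+1 fires, +2 burnt)
Step 10: cell (1,0)='.' (+0 fires, +1 burnt)
  fire out at step 10

7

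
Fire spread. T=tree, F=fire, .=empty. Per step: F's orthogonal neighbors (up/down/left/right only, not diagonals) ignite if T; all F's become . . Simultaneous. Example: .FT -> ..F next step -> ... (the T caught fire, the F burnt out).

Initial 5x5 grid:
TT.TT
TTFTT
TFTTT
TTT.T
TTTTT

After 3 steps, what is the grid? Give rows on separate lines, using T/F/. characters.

Step 1: 5 trees catch fire, 2 burn out
  TT.TT
  TF.FT
  F.FTT
  TFT.T
  TTTTT
Step 2: 8 trees catch fire, 5 burn out
  TF.FT
  F...F
  ...FT
  F.F.T
  TFTTT
Step 3: 5 trees catch fire, 8 burn out
  F...F
  .....
  ....F
  ....T
  F.FTT

F...F
.....
....F
....T
F.FTT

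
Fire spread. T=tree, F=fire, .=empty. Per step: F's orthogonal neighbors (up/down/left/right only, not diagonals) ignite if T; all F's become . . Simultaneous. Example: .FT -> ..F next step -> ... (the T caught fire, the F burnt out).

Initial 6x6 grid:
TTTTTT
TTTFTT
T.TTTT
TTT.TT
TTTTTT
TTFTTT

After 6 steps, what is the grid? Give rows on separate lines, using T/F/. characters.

Step 1: 7 trees catch fire, 2 burn out
  TTTFTT
  TTF.FT
  T.TFTT
  TTT.TT
  TTFTTT
  TF.FTT
Step 2: 11 trees catch fire, 7 burn out
  TTF.FT
  TF...F
  T.F.FT
  TTF.TT
  TF.FTT
  F...FT
Step 3: 9 trees catch fire, 11 burn out
  TF...F
  F.....
  T....F
  TF..FT
  F...FT
  .....F
Step 4: 5 trees catch fire, 9 burn out
  F.....
  ......
  F.....
  F....F
  .....F
  ......
Step 5: 0 trees catch fire, 5 burn out
  ......
  ......
  ......
  ......
  ......
  ......
Step 6: 0 trees catch fire, 0 burn out
  ......
  ......
  ......
  ......
  ......
  ......

......
......
......
......
......
......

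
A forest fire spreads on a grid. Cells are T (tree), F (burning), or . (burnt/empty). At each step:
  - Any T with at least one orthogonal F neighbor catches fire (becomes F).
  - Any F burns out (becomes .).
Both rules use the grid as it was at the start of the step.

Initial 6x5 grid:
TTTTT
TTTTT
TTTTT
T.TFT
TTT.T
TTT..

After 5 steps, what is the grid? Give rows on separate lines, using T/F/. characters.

Step 1: 3 trees catch fire, 1 burn out
  TTTTT
  TTTTT
  TTTFT
  T.F.F
  TTT.T
  TTT..
Step 2: 5 trees catch fire, 3 burn out
  TTTTT
  TTTFT
  TTF.F
  T....
  TTF.F
  TTT..
Step 3: 6 trees catch fire, 5 burn out
  TTTFT
  TTF.F
  TF...
  T....
  TF...
  TTF..
Step 4: 6 trees catch fire, 6 burn out
  TTF.F
  TF...
  F....
  T....
  F....
  TF...
Step 5: 4 trees catch fire, 6 burn out
  TF...
  F....
  .....
  F....
  .....
  F....

TF...
F....
.....
F....
.....
F....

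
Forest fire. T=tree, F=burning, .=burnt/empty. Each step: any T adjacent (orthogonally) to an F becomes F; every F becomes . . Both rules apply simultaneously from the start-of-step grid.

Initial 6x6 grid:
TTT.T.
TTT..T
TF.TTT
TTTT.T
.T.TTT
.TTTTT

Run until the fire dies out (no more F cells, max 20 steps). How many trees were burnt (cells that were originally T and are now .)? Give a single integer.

Answer: 25

Derivation:
Step 1: +3 fires, +1 burnt (F count now 3)
Step 2: +6 fires, +3 burnt (F count now 6)
Step 3: +4 fires, +6 burnt (F count now 4)
Step 4: +3 fires, +4 burnt (F count now 3)
Step 5: +3 fires, +3 burnt (F count now 3)
Step 6: +3 fires, +3 burnt (F count now 3)
Step 7: +3 fires, +3 burnt (F count now 3)
Step 8: +0 fires, +3 burnt (F count now 0)
Fire out after step 8
Initially T: 26, now '.': 35
Total burnt (originally-T cells now '.'): 25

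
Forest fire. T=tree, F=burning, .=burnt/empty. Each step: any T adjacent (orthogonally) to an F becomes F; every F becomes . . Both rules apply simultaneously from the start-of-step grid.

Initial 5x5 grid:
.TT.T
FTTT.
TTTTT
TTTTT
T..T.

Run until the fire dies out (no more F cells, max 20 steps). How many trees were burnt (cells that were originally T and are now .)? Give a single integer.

Step 1: +2 fires, +1 burnt (F count now 2)
Step 2: +4 fires, +2 burnt (F count now 4)
Step 3: +5 fires, +4 burnt (F count now 5)
Step 4: +2 fires, +5 burnt (F count now 2)
Step 5: +2 fires, +2 burnt (F count now 2)
Step 6: +2 fires, +2 burnt (F count now 2)
Step 7: +0 fires, +2 burnt (F count now 0)
Fire out after step 7
Initially T: 18, now '.': 24
Total burnt (originally-T cells now '.'): 17

Answer: 17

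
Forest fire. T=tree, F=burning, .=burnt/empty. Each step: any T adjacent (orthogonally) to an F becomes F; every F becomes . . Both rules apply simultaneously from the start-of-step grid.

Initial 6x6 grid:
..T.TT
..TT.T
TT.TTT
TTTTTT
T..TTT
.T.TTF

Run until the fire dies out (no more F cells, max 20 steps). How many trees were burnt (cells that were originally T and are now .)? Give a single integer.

Step 1: +2 fires, +1 burnt (F count now 2)
Step 2: +3 fires, +2 burnt (F count now 3)
Step 3: +3 fires, +3 burnt (F count now 3)
Step 4: +3 fires, +3 burnt (F count now 3)
Step 5: +3 fires, +3 burnt (F count now 3)
Step 6: +3 fires, +3 burnt (F count now 3)
Step 7: +3 fires, +3 burnt (F count now 3)
Step 8: +3 fires, +3 burnt (F count now 3)
Step 9: +0 fires, +3 burnt (F count now 0)
Fire out after step 9
Initially T: 24, now '.': 35
Total burnt (originally-T cells now '.'): 23

Answer: 23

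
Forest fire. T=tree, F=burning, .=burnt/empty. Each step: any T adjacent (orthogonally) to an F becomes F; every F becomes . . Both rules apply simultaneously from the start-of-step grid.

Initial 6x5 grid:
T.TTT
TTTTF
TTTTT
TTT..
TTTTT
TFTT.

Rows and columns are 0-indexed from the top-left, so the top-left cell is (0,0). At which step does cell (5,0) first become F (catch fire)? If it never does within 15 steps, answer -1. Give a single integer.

Step 1: cell (5,0)='F' (+6 fires, +2 burnt)
  -> target ignites at step 1
Step 2: cell (5,0)='.' (+7 fires, +6 burnt)
Step 3: cell (5,0)='.' (+7 fires, +7 burnt)
Step 4: cell (5,0)='.' (+3 fires, +7 burnt)
Step 5: cell (5,0)='.' (+1 fires, +3 burnt)
Step 6: cell (5,0)='.' (+0 fires, +1 burnt)
  fire out at step 6

1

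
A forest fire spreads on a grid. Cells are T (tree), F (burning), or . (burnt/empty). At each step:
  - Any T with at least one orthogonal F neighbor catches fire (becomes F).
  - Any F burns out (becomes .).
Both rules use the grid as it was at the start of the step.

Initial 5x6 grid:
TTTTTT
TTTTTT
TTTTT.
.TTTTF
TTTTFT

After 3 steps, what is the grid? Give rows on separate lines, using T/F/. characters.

Step 1: 3 trees catch fire, 2 burn out
  TTTTTT
  TTTTTT
  TTTTT.
  .TTTF.
  TTTF.F
Step 2: 3 trees catch fire, 3 burn out
  TTTTTT
  TTTTTT
  TTTTF.
  .TTF..
  TTF...
Step 3: 4 trees catch fire, 3 burn out
  TTTTTT
  TTTTFT
  TTTF..
  .TF...
  TF....

TTTTTT
TTTTFT
TTTF..
.TF...
TF....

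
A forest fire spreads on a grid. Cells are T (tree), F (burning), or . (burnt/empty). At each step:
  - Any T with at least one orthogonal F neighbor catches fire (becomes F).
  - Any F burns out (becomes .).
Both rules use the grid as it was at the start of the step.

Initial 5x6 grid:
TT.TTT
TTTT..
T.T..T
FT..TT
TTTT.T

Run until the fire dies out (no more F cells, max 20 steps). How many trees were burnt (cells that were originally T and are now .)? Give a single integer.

Step 1: +3 fires, +1 burnt (F count now 3)
Step 2: +2 fires, +3 burnt (F count now 2)
Step 3: +3 fires, +2 burnt (F count now 3)
Step 4: +3 fires, +3 burnt (F count now 3)
Step 5: +2 fires, +3 burnt (F count now 2)
Step 6: +1 fires, +2 burnt (F count now 1)
Step 7: +1 fires, +1 burnt (F count now 1)
Step 8: +1 fires, +1 burnt (F count now 1)
Step 9: +0 fires, +1 burnt (F count now 0)
Fire out after step 9
Initially T: 20, now '.': 26
Total burnt (originally-T cells now '.'): 16

Answer: 16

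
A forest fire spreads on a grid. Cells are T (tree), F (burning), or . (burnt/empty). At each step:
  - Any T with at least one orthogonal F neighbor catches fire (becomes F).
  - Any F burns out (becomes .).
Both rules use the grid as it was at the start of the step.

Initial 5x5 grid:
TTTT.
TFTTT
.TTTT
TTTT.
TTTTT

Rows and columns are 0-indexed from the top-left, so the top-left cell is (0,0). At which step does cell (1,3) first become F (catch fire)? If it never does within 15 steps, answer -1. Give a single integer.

Step 1: cell (1,3)='T' (+4 fires, +1 burnt)
Step 2: cell (1,3)='F' (+5 fires, +4 burnt)
  -> target ignites at step 2
Step 3: cell (1,3)='.' (+6 fires, +5 burnt)
Step 4: cell (1,3)='.' (+4 fires, +6 burnt)
Step 5: cell (1,3)='.' (+1 fires, +4 burnt)
Step 6: cell (1,3)='.' (+1 fires, +1 burnt)
Step 7: cell (1,3)='.' (+0 fires, +1 burnt)
  fire out at step 7

2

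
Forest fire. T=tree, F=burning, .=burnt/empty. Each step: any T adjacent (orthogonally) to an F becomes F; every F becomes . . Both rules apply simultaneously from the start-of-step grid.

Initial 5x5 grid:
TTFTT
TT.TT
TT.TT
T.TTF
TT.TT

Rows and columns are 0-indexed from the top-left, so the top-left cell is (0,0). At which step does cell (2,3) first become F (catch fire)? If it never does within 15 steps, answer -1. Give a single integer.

Step 1: cell (2,3)='T' (+5 fires, +2 burnt)
Step 2: cell (2,3)='F' (+8 fires, +5 burnt)
  -> target ignites at step 2
Step 3: cell (2,3)='.' (+2 fires, +8 burnt)
Step 4: cell (2,3)='.' (+1 fires, +2 burnt)
Step 5: cell (2,3)='.' (+1 fires, +1 burnt)
Step 6: cell (2,3)='.' (+1 fires, +1 burnt)
Step 7: cell (2,3)='.' (+1 fires, +1 burnt)
Step 8: cell (2,3)='.' (+0 fires, +1 burnt)
  fire out at step 8

2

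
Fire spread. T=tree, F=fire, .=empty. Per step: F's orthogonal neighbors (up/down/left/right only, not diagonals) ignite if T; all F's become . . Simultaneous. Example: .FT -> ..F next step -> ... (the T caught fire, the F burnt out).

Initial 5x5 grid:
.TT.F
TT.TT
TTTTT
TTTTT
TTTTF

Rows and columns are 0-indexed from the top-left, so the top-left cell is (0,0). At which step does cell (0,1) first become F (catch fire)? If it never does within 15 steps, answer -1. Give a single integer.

Step 1: cell (0,1)='T' (+3 fires, +2 burnt)
Step 2: cell (0,1)='T' (+4 fires, +3 burnt)
Step 3: cell (0,1)='T' (+3 fires, +4 burnt)
Step 4: cell (0,1)='T' (+3 fires, +3 burnt)
Step 5: cell (0,1)='T' (+2 fires, +3 burnt)
Step 6: cell (0,1)='T' (+2 fires, +2 burnt)
Step 7: cell (0,1)='F' (+2 fires, +2 burnt)
  -> target ignites at step 7
Step 8: cell (0,1)='.' (+1 fires, +2 burnt)
Step 9: cell (0,1)='.' (+0 fires, +1 burnt)
  fire out at step 9

7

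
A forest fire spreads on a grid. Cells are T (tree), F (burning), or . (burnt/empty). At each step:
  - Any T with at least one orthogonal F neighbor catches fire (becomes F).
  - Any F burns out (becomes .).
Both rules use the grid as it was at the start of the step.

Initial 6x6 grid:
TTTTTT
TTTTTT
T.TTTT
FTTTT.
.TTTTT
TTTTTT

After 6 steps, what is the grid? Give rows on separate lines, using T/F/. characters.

Step 1: 2 trees catch fire, 1 burn out
  TTTTTT
  TTTTTT
  F.TTTT
  .FTTT.
  .TTTTT
  TTTTTT
Step 2: 3 trees catch fire, 2 burn out
  TTTTTT
  FTTTTT
  ..TTTT
  ..FTT.
  .FTTTT
  TTTTTT
Step 3: 6 trees catch fire, 3 burn out
  FTTTTT
  .FTTTT
  ..FTTT
  ...FT.
  ..FTTT
  TFTTTT
Step 4: 7 trees catch fire, 6 burn out
  .FTTTT
  ..FTTT
  ...FTT
  ....F.
  ...FTT
  F.FTTT
Step 5: 5 trees catch fire, 7 burn out
  ..FTTT
  ...FTT
  ....FT
  ......
  ....FT
  ...FTT
Step 6: 5 trees catch fire, 5 burn out
  ...FTT
  ....FT
  .....F
  ......
  .....F
  ....FT

...FTT
....FT
.....F
......
.....F
....FT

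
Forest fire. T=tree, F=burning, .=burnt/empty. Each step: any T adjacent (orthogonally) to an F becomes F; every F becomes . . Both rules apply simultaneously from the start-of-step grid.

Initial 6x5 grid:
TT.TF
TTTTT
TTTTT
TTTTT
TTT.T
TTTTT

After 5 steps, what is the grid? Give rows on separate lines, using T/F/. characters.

Step 1: 2 trees catch fire, 1 burn out
  TT.F.
  TTTTF
  TTTTT
  TTTTT
  TTT.T
  TTTTT
Step 2: 2 trees catch fire, 2 burn out
  TT...
  TTTF.
  TTTTF
  TTTTT
  TTT.T
  TTTTT
Step 3: 3 trees catch fire, 2 burn out
  TT...
  TTF..
  TTTF.
  TTTTF
  TTT.T
  TTTTT
Step 4: 4 trees catch fire, 3 burn out
  TT...
  TF...
  TTF..
  TTTF.
  TTT.F
  TTTTT
Step 5: 5 trees catch fire, 4 burn out
  TF...
  F....
  TF...
  TTF..
  TTT..
  TTTTF

TF...
F....
TF...
TTF..
TTT..
TTTTF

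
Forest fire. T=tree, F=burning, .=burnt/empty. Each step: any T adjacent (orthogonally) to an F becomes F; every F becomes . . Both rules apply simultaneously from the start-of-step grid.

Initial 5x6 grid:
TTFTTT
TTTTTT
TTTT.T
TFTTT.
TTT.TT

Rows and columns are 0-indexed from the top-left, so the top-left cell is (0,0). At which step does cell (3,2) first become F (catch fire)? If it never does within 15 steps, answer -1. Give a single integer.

Step 1: cell (3,2)='F' (+7 fires, +2 burnt)
  -> target ignites at step 1
Step 2: cell (3,2)='.' (+9 fires, +7 burnt)
Step 3: cell (3,2)='.' (+5 fires, +9 burnt)
Step 4: cell (3,2)='.' (+2 fires, +5 burnt)
Step 5: cell (3,2)='.' (+2 fires, +2 burnt)
Step 6: cell (3,2)='.' (+0 fires, +2 burnt)
  fire out at step 6

1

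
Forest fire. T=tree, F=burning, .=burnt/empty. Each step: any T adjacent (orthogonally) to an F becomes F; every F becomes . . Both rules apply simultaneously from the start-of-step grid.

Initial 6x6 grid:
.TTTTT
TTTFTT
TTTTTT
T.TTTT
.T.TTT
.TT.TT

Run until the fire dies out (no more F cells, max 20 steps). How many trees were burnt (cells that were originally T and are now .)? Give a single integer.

Step 1: +4 fires, +1 burnt (F count now 4)
Step 2: +7 fires, +4 burnt (F count now 7)
Step 3: +8 fires, +7 burnt (F count now 8)
Step 4: +3 fires, +8 burnt (F count now 3)
Step 5: +3 fires, +3 burnt (F count now 3)
Step 6: +1 fires, +3 burnt (F count now 1)
Step 7: +0 fires, +1 burnt (F count now 0)
Fire out after step 7
Initially T: 29, now '.': 33
Total burnt (originally-T cells now '.'): 26

Answer: 26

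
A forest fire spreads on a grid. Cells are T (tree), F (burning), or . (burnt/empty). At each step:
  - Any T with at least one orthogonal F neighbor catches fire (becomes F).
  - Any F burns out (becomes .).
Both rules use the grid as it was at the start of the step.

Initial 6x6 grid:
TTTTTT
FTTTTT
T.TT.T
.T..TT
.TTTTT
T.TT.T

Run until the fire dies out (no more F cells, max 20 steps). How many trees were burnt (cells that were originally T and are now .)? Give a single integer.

Step 1: +3 fires, +1 burnt (F count now 3)
Step 2: +2 fires, +3 burnt (F count now 2)
Step 3: +3 fires, +2 burnt (F count now 3)
Step 4: +3 fires, +3 burnt (F count now 3)
Step 5: +2 fires, +3 burnt (F count now 2)
Step 6: +2 fires, +2 burnt (F count now 2)
Step 7: +1 fires, +2 burnt (F count now 1)
Step 8: +2 fires, +1 burnt (F count now 2)
Step 9: +2 fires, +2 burnt (F count now 2)
Step 10: +1 fires, +2 burnt (F count now 1)
Step 11: +2 fires, +1 burnt (F count now 2)
Step 12: +2 fires, +2 burnt (F count now 2)
Step 13: +1 fires, +2 burnt (F count now 1)
Step 14: +0 fires, +1 burnt (F count now 0)
Fire out after step 14
Initially T: 27, now '.': 35
Total burnt (originally-T cells now '.'): 26

Answer: 26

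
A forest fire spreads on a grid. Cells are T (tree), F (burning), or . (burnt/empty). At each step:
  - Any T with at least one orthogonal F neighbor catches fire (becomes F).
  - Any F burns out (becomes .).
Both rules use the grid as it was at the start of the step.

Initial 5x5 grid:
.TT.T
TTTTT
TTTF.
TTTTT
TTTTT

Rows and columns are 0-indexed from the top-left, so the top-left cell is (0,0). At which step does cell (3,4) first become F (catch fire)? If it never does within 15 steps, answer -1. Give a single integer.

Step 1: cell (3,4)='T' (+3 fires, +1 burnt)
Step 2: cell (3,4)='F' (+6 fires, +3 burnt)
  -> target ignites at step 2
Step 3: cell (3,4)='.' (+7 fires, +6 burnt)
Step 4: cell (3,4)='.' (+4 fires, +7 burnt)
Step 5: cell (3,4)='.' (+1 fires, +4 burnt)
Step 6: cell (3,4)='.' (+0 fires, +1 burnt)
  fire out at step 6

2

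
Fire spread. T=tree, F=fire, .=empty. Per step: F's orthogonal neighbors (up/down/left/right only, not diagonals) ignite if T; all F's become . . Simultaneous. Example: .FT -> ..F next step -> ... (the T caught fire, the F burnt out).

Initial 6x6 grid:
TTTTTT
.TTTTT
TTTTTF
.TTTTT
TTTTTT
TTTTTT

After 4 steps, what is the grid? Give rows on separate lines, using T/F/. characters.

Step 1: 3 trees catch fire, 1 burn out
  TTTTTT
  .TTTTF
  TTTTF.
  .TTTTF
  TTTTTT
  TTTTTT
Step 2: 5 trees catch fire, 3 burn out
  TTTTTF
  .TTTF.
  TTTF..
  .TTTF.
  TTTTTF
  TTTTTT
Step 3: 6 trees catch fire, 5 burn out
  TTTTF.
  .TTF..
  TTF...
  .TTF..
  TTTTF.
  TTTTTF
Step 4: 6 trees catch fire, 6 burn out
  TTTF..
  .TF...
  TF....
  .TF...
  TTTF..
  TTTTF.

TTTF..
.TF...
TF....
.TF...
TTTF..
TTTTF.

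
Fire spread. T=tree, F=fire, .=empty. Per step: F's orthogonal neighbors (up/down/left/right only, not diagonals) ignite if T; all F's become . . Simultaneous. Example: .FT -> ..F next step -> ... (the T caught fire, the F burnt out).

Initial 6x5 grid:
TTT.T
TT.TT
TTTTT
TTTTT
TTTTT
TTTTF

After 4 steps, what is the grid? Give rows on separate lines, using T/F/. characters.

Step 1: 2 trees catch fire, 1 burn out
  TTT.T
  TT.TT
  TTTTT
  TTTTT
  TTTTF
  TTTF.
Step 2: 3 trees catch fire, 2 burn out
  TTT.T
  TT.TT
  TTTTT
  TTTTF
  TTTF.
  TTF..
Step 3: 4 trees catch fire, 3 burn out
  TTT.T
  TT.TT
  TTTTF
  TTTF.
  TTF..
  TF...
Step 4: 5 trees catch fire, 4 burn out
  TTT.T
  TT.TF
  TTTF.
  TTF..
  TF...
  F....

TTT.T
TT.TF
TTTF.
TTF..
TF...
F....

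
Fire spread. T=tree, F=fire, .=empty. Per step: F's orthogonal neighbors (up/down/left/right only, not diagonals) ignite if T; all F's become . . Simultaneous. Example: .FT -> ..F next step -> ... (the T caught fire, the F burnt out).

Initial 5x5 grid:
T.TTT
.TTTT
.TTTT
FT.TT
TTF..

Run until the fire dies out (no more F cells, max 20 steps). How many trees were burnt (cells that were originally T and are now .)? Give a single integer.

Step 1: +3 fires, +2 burnt (F count now 3)
Step 2: +1 fires, +3 burnt (F count now 1)
Step 3: +2 fires, +1 burnt (F count now 2)
Step 4: +2 fires, +2 burnt (F count now 2)
Step 5: +4 fires, +2 burnt (F count now 4)
Step 6: +3 fires, +4 burnt (F count now 3)
Step 7: +1 fires, +3 burnt (F count now 1)
Step 8: +0 fires, +1 burnt (F count now 0)
Fire out after step 8
Initially T: 17, now '.': 24
Total burnt (originally-T cells now '.'): 16

Answer: 16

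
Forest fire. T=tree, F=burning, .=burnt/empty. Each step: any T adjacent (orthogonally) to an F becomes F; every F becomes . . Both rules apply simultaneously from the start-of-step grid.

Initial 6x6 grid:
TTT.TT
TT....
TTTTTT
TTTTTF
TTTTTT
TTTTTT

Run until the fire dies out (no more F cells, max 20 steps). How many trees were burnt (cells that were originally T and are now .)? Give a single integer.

Answer: 28

Derivation:
Step 1: +3 fires, +1 burnt (F count now 3)
Step 2: +4 fires, +3 burnt (F count now 4)
Step 3: +4 fires, +4 burnt (F count now 4)
Step 4: +4 fires, +4 burnt (F count now 4)
Step 5: +4 fires, +4 burnt (F count now 4)
Step 6: +4 fires, +4 burnt (F count now 4)
Step 7: +3 fires, +4 burnt (F count now 3)
Step 8: +2 fires, +3 burnt (F count now 2)
Step 9: +0 fires, +2 burnt (F count now 0)
Fire out after step 9
Initially T: 30, now '.': 34
Total burnt (originally-T cells now '.'): 28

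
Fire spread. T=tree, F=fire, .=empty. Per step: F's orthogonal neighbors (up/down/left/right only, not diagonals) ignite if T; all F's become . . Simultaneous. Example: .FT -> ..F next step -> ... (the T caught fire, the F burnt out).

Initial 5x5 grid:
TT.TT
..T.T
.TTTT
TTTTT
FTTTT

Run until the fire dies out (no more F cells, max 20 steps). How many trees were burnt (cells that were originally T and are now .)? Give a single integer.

Step 1: +2 fires, +1 burnt (F count now 2)
Step 2: +2 fires, +2 burnt (F count now 2)
Step 3: +3 fires, +2 burnt (F count now 3)
Step 4: +3 fires, +3 burnt (F count now 3)
Step 5: +3 fires, +3 burnt (F count now 3)
Step 6: +1 fires, +3 burnt (F count now 1)
Step 7: +1 fires, +1 burnt (F count now 1)
Step 8: +1 fires, +1 burnt (F count now 1)
Step 9: +1 fires, +1 burnt (F count now 1)
Step 10: +0 fires, +1 burnt (F count now 0)
Fire out after step 10
Initially T: 19, now '.': 23
Total burnt (originally-T cells now '.'): 17

Answer: 17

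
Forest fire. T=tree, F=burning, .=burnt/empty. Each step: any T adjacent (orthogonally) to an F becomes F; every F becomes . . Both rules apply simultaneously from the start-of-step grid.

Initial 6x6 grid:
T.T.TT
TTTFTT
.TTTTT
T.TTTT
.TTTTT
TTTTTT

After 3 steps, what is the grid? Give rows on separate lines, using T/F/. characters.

Step 1: 3 trees catch fire, 1 burn out
  T.T.TT
  TTF.FT
  .TTFTT
  T.TTTT
  .TTTTT
  TTTTTT
Step 2: 7 trees catch fire, 3 burn out
  T.F.FT
  TF...F
  .TF.FT
  T.TFTT
  .TTTTT
  TTTTTT
Step 3: 7 trees catch fire, 7 burn out
  T....F
  F.....
  .F...F
  T.F.FT
  .TTFTT
  TTTTTT

T....F
F.....
.F...F
T.F.FT
.TTFTT
TTTTTT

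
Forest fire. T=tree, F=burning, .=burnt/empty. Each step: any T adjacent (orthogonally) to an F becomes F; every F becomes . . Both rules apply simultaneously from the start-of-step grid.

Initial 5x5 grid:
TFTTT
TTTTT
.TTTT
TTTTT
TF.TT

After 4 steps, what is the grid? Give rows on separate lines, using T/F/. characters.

Step 1: 5 trees catch fire, 2 burn out
  F.FTT
  TFTTT
  .TTTT
  TFTTT
  F..TT
Step 2: 6 trees catch fire, 5 burn out
  ...FT
  F.FTT
  .FTTT
  F.FTT
  ...TT
Step 3: 4 trees catch fire, 6 burn out
  ....F
  ...FT
  ..FTT
  ...FT
  ...TT
Step 4: 4 trees catch fire, 4 burn out
  .....
  ....F
  ...FT
  ....F
  ...FT

.....
....F
...FT
....F
...FT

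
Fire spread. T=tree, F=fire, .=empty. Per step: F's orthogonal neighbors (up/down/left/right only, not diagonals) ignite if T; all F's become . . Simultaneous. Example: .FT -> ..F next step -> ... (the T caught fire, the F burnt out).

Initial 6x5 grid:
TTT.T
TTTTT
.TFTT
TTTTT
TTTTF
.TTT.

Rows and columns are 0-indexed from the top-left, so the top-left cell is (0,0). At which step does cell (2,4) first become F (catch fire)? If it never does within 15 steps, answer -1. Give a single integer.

Step 1: cell (2,4)='T' (+6 fires, +2 burnt)
Step 2: cell (2,4)='F' (+8 fires, +6 burnt)
  -> target ignites at step 2
Step 3: cell (2,4)='.' (+6 fires, +8 burnt)
Step 4: cell (2,4)='.' (+4 fires, +6 burnt)
Step 5: cell (2,4)='.' (+0 fires, +4 burnt)
  fire out at step 5

2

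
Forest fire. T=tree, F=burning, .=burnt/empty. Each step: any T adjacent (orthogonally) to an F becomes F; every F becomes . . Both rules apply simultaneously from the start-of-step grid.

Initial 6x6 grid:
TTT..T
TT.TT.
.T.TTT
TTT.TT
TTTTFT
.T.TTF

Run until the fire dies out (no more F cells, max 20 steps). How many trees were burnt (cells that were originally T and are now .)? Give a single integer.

Answer: 24

Derivation:
Step 1: +4 fires, +2 burnt (F count now 4)
Step 2: +4 fires, +4 burnt (F count now 4)
Step 3: +5 fires, +4 burnt (F count now 5)
Step 4: +4 fires, +5 burnt (F count now 4)
Step 5: +2 fires, +4 burnt (F count now 2)
Step 6: +1 fires, +2 burnt (F count now 1)
Step 7: +2 fires, +1 burnt (F count now 2)
Step 8: +2 fires, +2 burnt (F count now 2)
Step 9: +0 fires, +2 burnt (F count now 0)
Fire out after step 9
Initially T: 25, now '.': 35
Total burnt (originally-T cells now '.'): 24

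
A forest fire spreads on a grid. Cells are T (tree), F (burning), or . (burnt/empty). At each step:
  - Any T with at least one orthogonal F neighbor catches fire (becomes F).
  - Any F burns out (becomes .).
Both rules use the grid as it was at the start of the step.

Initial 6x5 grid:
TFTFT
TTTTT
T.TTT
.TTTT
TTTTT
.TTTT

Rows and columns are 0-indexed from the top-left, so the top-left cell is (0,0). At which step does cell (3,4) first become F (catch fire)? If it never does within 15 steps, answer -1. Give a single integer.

Step 1: cell (3,4)='T' (+5 fires, +2 burnt)
Step 2: cell (3,4)='T' (+4 fires, +5 burnt)
Step 3: cell (3,4)='T' (+4 fires, +4 burnt)
Step 4: cell (3,4)='F' (+3 fires, +4 burnt)
  -> target ignites at step 4
Step 5: cell (3,4)='.' (+4 fires, +3 burnt)
Step 6: cell (3,4)='.' (+3 fires, +4 burnt)
Step 7: cell (3,4)='.' (+2 fires, +3 burnt)
Step 8: cell (3,4)='.' (+0 fires, +2 burnt)
  fire out at step 8

4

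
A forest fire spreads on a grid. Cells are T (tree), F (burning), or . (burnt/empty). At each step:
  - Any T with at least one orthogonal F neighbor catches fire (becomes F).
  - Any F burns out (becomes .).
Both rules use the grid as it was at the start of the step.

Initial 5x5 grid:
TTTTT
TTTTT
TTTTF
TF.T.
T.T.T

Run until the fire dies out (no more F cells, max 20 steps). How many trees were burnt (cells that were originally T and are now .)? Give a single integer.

Answer: 17

Derivation:
Step 1: +4 fires, +2 burnt (F count now 4)
Step 2: +7 fires, +4 burnt (F count now 7)
Step 3: +4 fires, +7 burnt (F count now 4)
Step 4: +2 fires, +4 burnt (F count now 2)
Step 5: +0 fires, +2 burnt (F count now 0)
Fire out after step 5
Initially T: 19, now '.': 23
Total burnt (originally-T cells now '.'): 17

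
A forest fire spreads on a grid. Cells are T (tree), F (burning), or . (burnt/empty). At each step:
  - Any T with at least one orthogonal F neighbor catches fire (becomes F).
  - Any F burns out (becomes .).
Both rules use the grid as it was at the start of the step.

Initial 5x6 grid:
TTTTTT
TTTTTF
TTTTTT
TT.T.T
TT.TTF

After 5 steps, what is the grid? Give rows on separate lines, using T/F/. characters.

Step 1: 5 trees catch fire, 2 burn out
  TTTTTF
  TTTTF.
  TTTTTF
  TT.T.F
  TT.TF.
Step 2: 4 trees catch fire, 5 burn out
  TTTTF.
  TTTF..
  TTTTF.
  TT.T..
  TT.F..
Step 3: 4 trees catch fire, 4 burn out
  TTTF..
  TTF...
  TTTF..
  TT.F..
  TT....
Step 4: 3 trees catch fire, 4 burn out
  TTF...
  TF....
  TTF...
  TT....
  TT....
Step 5: 3 trees catch fire, 3 burn out
  TF....
  F.....
  TF....
  TT....
  TT....

TF....
F.....
TF....
TT....
TT....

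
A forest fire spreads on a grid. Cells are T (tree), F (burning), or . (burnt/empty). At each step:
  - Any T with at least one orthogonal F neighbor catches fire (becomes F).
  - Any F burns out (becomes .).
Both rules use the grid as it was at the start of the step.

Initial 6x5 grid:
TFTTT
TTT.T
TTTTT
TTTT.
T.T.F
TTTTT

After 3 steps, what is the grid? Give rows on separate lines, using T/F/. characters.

Step 1: 4 trees catch fire, 2 burn out
  F.FTT
  TFT.T
  TTTTT
  TTTT.
  T.T..
  TTTTF
Step 2: 5 trees catch fire, 4 burn out
  ...FT
  F.F.T
  TFTTT
  TTTT.
  T.T..
  TTTF.
Step 3: 5 trees catch fire, 5 burn out
  ....F
  ....T
  F.FTT
  TFTT.
  T.T..
  TTF..

....F
....T
F.FTT
TFTT.
T.T..
TTF..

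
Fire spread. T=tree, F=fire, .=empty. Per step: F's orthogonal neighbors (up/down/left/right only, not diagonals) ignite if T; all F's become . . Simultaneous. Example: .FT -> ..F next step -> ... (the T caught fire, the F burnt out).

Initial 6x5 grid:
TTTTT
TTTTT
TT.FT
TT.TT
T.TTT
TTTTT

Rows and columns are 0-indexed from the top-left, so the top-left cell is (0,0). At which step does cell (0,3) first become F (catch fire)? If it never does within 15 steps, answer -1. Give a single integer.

Step 1: cell (0,3)='T' (+3 fires, +1 burnt)
Step 2: cell (0,3)='F' (+5 fires, +3 burnt)
  -> target ignites at step 2
Step 3: cell (0,3)='.' (+6 fires, +5 burnt)
Step 4: cell (0,3)='.' (+5 fires, +6 burnt)
Step 5: cell (0,3)='.' (+4 fires, +5 burnt)
Step 6: cell (0,3)='.' (+2 fires, +4 burnt)
Step 7: cell (0,3)='.' (+1 fires, +2 burnt)
Step 8: cell (0,3)='.' (+0 fires, +1 burnt)
  fire out at step 8

2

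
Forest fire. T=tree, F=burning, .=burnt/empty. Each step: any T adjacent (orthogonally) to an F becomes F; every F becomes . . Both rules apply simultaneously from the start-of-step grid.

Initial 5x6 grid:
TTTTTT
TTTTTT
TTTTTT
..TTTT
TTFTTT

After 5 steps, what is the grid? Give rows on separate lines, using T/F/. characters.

Step 1: 3 trees catch fire, 1 burn out
  TTTTTT
  TTTTTT
  TTTTTT
  ..FTTT
  TF.FTT
Step 2: 4 trees catch fire, 3 burn out
  TTTTTT
  TTTTTT
  TTFTTT
  ...FTT
  F...FT
Step 3: 5 trees catch fire, 4 burn out
  TTTTTT
  TTFTTT
  TF.FTT
  ....FT
  .....F
Step 4: 6 trees catch fire, 5 burn out
  TTFTTT
  TF.FTT
  F...FT
  .....F
  ......
Step 5: 5 trees catch fire, 6 burn out
  TF.FTT
  F...FT
  .....F
  ......
  ......

TF.FTT
F...FT
.....F
......
......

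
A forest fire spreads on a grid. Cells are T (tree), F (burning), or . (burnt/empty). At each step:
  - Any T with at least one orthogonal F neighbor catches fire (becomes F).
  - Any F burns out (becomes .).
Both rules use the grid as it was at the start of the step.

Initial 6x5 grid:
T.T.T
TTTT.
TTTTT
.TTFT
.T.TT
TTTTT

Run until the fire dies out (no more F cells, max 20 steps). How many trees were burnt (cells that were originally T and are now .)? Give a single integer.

Answer: 22

Derivation:
Step 1: +4 fires, +1 burnt (F count now 4)
Step 2: +6 fires, +4 burnt (F count now 6)
Step 3: +5 fires, +6 burnt (F count now 5)
Step 4: +4 fires, +5 burnt (F count now 4)
Step 5: +2 fires, +4 burnt (F count now 2)
Step 6: +1 fires, +2 burnt (F count now 1)
Step 7: +0 fires, +1 burnt (F count now 0)
Fire out after step 7
Initially T: 23, now '.': 29
Total burnt (originally-T cells now '.'): 22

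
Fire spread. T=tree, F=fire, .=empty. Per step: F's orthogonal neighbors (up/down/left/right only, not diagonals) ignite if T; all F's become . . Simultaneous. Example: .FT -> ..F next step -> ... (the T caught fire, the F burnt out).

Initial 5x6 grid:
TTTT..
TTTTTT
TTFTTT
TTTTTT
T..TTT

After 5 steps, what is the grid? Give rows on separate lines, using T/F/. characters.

Step 1: 4 trees catch fire, 1 burn out
  TTTT..
  TTFTTT
  TF.FTT
  TTFTTT
  T..TTT
Step 2: 7 trees catch fire, 4 burn out
  TTFT..
  TF.FTT
  F...FT
  TF.FTT
  T..TTT
Step 3: 8 trees catch fire, 7 burn out
  TF.F..
  F...FT
  .....F
  F...FT
  T..FTT
Step 4: 5 trees catch fire, 8 burn out
  F.....
  .....F
  ......
  .....F
  F...FT
Step 5: 1 trees catch fire, 5 burn out
  ......
  ......
  ......
  ......
  .....F

......
......
......
......
.....F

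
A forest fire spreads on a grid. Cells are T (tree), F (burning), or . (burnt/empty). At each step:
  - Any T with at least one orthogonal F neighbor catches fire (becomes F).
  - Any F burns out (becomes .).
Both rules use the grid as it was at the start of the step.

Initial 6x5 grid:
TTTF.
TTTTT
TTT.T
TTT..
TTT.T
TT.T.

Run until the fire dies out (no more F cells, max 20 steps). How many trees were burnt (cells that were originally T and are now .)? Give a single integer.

Step 1: +2 fires, +1 burnt (F count now 2)
Step 2: +3 fires, +2 burnt (F count now 3)
Step 3: +4 fires, +3 burnt (F count now 4)
Step 4: +3 fires, +4 burnt (F count now 3)
Step 5: +3 fires, +3 burnt (F count now 3)
Step 6: +2 fires, +3 burnt (F count now 2)
Step 7: +2 fires, +2 burnt (F count now 2)
Step 8: +1 fires, +2 burnt (F count now 1)
Step 9: +0 fires, +1 burnt (F count now 0)
Fire out after step 9
Initially T: 22, now '.': 28
Total burnt (originally-T cells now '.'): 20

Answer: 20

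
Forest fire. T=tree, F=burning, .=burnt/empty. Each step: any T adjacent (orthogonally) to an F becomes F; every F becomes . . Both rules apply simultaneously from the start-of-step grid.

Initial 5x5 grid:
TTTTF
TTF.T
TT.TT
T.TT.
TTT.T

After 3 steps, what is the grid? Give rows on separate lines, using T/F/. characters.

Step 1: 4 trees catch fire, 2 burn out
  TTFF.
  TF..F
  TT.TT
  T.TT.
  TTT.T
Step 2: 4 trees catch fire, 4 burn out
  TF...
  F....
  TF.TF
  T.TT.
  TTT.T
Step 3: 3 trees catch fire, 4 burn out
  F....
  .....
  F..F.
  T.TT.
  TTT.T

F....
.....
F..F.
T.TT.
TTT.T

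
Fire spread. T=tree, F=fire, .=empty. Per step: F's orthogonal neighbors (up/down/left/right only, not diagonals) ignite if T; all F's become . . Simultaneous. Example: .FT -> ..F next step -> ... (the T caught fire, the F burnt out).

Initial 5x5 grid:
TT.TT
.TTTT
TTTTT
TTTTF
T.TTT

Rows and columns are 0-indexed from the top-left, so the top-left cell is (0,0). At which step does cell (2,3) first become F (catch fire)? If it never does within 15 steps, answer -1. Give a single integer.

Step 1: cell (2,3)='T' (+3 fires, +1 burnt)
Step 2: cell (2,3)='F' (+4 fires, +3 burnt)
  -> target ignites at step 2
Step 3: cell (2,3)='.' (+5 fires, +4 burnt)
Step 4: cell (2,3)='.' (+4 fires, +5 burnt)
Step 5: cell (2,3)='.' (+3 fires, +4 burnt)
Step 6: cell (2,3)='.' (+1 fires, +3 burnt)
Step 7: cell (2,3)='.' (+1 fires, +1 burnt)
Step 8: cell (2,3)='.' (+0 fires, +1 burnt)
  fire out at step 8

2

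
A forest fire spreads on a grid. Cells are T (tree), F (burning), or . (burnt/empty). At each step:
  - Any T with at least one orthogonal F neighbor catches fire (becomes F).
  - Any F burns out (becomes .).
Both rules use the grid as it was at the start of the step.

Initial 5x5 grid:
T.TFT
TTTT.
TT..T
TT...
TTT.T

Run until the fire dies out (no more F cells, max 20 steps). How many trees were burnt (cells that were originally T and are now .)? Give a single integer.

Answer: 14

Derivation:
Step 1: +3 fires, +1 burnt (F count now 3)
Step 2: +1 fires, +3 burnt (F count now 1)
Step 3: +1 fires, +1 burnt (F count now 1)
Step 4: +2 fires, +1 burnt (F count now 2)
Step 5: +3 fires, +2 burnt (F count now 3)
Step 6: +2 fires, +3 burnt (F count now 2)
Step 7: +2 fires, +2 burnt (F count now 2)
Step 8: +0 fires, +2 burnt (F count now 0)
Fire out after step 8
Initially T: 16, now '.': 23
Total burnt (originally-T cells now '.'): 14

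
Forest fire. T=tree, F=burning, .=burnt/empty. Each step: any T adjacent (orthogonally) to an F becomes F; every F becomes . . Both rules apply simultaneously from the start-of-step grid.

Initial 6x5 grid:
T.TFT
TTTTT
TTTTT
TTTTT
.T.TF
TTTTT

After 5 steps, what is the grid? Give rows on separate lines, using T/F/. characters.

Step 1: 6 trees catch fire, 2 burn out
  T.F.F
  TTTFT
  TTTTT
  TTTTF
  .T.F.
  TTTTF
Step 2: 6 trees catch fire, 6 burn out
  T....
  TTF.F
  TTTFF
  TTTF.
  .T...
  TTTF.
Step 3: 4 trees catch fire, 6 burn out
  T....
  TF...
  TTF..
  TTF..
  .T...
  TTF..
Step 4: 4 trees catch fire, 4 burn out
  T....
  F....
  TF...
  TF...
  .T...
  TF...
Step 5: 5 trees catch fire, 4 burn out
  F....
  .....
  F....
  F....
  .F...
  F....

F....
.....
F....
F....
.F...
F....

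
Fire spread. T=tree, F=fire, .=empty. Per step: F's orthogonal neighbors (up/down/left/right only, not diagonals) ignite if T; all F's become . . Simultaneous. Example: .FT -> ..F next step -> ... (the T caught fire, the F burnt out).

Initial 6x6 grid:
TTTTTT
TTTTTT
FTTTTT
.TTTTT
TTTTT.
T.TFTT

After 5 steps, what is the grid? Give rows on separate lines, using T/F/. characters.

Step 1: 5 trees catch fire, 2 burn out
  TTTTTT
  FTTTTT
  .FTTTT
  .TTTTT
  TTTFT.
  T.F.FT
Step 2: 8 trees catch fire, 5 burn out
  FTTTTT
  .FTTTT
  ..FTTT
  .FTFTT
  TTF.F.
  T....F
Step 3: 6 trees catch fire, 8 burn out
  .FTTTT
  ..FTTT
  ...FTT
  ..F.FT
  TF....
  T.....
Step 4: 5 trees catch fire, 6 burn out
  ..FTTT
  ...FTT
  ....FT
  .....F
  F.....
  T.....
Step 5: 4 trees catch fire, 5 burn out
  ...FTT
  ....FT
  .....F
  ......
  ......
  F.....

...FTT
....FT
.....F
......
......
F.....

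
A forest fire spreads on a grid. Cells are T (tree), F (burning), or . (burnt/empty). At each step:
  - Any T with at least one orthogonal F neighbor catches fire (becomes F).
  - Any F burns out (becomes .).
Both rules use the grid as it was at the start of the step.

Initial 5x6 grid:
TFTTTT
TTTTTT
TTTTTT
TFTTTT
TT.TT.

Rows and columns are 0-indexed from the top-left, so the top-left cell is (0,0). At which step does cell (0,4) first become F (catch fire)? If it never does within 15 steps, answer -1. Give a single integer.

Step 1: cell (0,4)='T' (+7 fires, +2 burnt)
Step 2: cell (0,4)='T' (+7 fires, +7 burnt)
Step 3: cell (0,4)='F' (+5 fires, +7 burnt)
  -> target ignites at step 3
Step 4: cell (0,4)='.' (+5 fires, +5 burnt)
Step 5: cell (0,4)='.' (+2 fires, +5 burnt)
Step 6: cell (0,4)='.' (+0 fires, +2 burnt)
  fire out at step 6

3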